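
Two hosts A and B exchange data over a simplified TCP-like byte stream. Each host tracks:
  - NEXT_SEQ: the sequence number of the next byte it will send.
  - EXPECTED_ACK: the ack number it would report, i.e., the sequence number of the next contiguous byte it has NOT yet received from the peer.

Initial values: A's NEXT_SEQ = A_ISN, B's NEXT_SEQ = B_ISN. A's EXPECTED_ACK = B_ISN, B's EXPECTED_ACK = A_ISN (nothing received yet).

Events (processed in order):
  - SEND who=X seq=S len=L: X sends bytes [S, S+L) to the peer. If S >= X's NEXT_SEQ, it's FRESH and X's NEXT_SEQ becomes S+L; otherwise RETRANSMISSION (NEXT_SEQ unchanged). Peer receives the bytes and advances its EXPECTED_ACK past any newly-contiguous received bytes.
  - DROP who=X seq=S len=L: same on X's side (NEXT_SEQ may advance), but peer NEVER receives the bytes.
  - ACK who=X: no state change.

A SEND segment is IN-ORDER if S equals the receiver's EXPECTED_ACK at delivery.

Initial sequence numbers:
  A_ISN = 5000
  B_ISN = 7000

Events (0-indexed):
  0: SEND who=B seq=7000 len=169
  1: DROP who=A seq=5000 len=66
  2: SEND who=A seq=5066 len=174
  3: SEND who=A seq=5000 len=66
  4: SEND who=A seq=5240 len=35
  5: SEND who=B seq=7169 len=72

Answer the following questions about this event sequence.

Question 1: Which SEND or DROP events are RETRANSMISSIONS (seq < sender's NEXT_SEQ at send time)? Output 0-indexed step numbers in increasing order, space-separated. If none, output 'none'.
Answer: 3

Derivation:
Step 0: SEND seq=7000 -> fresh
Step 1: DROP seq=5000 -> fresh
Step 2: SEND seq=5066 -> fresh
Step 3: SEND seq=5000 -> retransmit
Step 4: SEND seq=5240 -> fresh
Step 5: SEND seq=7169 -> fresh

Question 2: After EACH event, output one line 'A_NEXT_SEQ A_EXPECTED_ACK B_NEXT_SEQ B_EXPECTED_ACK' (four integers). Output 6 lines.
5000 7169 7169 5000
5066 7169 7169 5000
5240 7169 7169 5000
5240 7169 7169 5240
5275 7169 7169 5275
5275 7241 7241 5275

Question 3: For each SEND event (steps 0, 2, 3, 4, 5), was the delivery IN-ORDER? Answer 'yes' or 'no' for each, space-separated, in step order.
Step 0: SEND seq=7000 -> in-order
Step 2: SEND seq=5066 -> out-of-order
Step 3: SEND seq=5000 -> in-order
Step 4: SEND seq=5240 -> in-order
Step 5: SEND seq=7169 -> in-order

Answer: yes no yes yes yes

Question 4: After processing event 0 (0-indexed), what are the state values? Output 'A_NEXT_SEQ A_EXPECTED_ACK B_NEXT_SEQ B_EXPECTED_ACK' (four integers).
After event 0: A_seq=5000 A_ack=7169 B_seq=7169 B_ack=5000

5000 7169 7169 5000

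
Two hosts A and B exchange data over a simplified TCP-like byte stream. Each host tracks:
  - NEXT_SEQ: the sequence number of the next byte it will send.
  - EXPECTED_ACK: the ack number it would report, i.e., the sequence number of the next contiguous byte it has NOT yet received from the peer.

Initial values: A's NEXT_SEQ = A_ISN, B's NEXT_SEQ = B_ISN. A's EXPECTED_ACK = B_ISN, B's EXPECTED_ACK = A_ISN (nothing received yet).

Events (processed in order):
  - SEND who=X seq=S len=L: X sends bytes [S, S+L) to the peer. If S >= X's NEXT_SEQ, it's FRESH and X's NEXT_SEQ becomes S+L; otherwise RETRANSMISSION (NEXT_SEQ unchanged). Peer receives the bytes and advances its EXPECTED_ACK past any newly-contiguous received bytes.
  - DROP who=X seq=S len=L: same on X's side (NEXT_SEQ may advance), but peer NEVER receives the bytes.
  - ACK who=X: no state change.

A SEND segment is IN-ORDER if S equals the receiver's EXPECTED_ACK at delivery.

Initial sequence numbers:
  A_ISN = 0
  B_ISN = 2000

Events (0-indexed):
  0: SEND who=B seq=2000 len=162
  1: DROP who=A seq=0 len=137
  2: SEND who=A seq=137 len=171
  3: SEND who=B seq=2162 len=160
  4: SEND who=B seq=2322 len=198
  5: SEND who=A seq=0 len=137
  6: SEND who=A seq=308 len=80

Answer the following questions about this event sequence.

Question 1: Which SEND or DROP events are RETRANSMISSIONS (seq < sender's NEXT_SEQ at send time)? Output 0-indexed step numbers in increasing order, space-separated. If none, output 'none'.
Step 0: SEND seq=2000 -> fresh
Step 1: DROP seq=0 -> fresh
Step 2: SEND seq=137 -> fresh
Step 3: SEND seq=2162 -> fresh
Step 4: SEND seq=2322 -> fresh
Step 5: SEND seq=0 -> retransmit
Step 6: SEND seq=308 -> fresh

Answer: 5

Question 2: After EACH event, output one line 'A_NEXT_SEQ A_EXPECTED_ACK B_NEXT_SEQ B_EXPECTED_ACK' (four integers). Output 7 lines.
0 2162 2162 0
137 2162 2162 0
308 2162 2162 0
308 2322 2322 0
308 2520 2520 0
308 2520 2520 308
388 2520 2520 388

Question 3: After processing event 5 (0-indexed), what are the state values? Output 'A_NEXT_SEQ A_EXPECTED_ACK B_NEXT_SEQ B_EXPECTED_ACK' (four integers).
After event 0: A_seq=0 A_ack=2162 B_seq=2162 B_ack=0
After event 1: A_seq=137 A_ack=2162 B_seq=2162 B_ack=0
After event 2: A_seq=308 A_ack=2162 B_seq=2162 B_ack=0
After event 3: A_seq=308 A_ack=2322 B_seq=2322 B_ack=0
After event 4: A_seq=308 A_ack=2520 B_seq=2520 B_ack=0
After event 5: A_seq=308 A_ack=2520 B_seq=2520 B_ack=308

308 2520 2520 308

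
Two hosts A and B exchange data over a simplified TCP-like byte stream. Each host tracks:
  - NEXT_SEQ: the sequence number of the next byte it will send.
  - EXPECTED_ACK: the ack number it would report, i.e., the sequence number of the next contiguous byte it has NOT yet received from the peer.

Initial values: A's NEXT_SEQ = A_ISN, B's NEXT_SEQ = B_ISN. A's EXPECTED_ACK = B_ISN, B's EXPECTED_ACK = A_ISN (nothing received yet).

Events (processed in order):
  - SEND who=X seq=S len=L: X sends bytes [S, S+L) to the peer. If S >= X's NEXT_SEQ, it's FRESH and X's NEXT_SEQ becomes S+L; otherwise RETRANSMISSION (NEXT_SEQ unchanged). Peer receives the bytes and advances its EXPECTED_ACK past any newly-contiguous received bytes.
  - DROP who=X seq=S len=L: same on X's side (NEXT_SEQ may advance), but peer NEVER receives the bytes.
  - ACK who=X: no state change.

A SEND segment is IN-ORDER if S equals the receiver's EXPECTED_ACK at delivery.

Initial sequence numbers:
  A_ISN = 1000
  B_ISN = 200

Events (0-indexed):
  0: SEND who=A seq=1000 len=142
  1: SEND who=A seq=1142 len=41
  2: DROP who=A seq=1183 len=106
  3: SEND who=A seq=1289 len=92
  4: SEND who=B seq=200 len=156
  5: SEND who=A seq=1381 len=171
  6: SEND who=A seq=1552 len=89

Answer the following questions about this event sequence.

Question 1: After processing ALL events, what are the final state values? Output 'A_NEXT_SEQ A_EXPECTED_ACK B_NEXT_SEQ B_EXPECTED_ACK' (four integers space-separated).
Answer: 1641 356 356 1183

Derivation:
After event 0: A_seq=1142 A_ack=200 B_seq=200 B_ack=1142
After event 1: A_seq=1183 A_ack=200 B_seq=200 B_ack=1183
After event 2: A_seq=1289 A_ack=200 B_seq=200 B_ack=1183
After event 3: A_seq=1381 A_ack=200 B_seq=200 B_ack=1183
After event 4: A_seq=1381 A_ack=356 B_seq=356 B_ack=1183
After event 5: A_seq=1552 A_ack=356 B_seq=356 B_ack=1183
After event 6: A_seq=1641 A_ack=356 B_seq=356 B_ack=1183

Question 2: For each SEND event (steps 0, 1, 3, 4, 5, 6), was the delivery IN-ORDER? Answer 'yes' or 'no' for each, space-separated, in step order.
Answer: yes yes no yes no no

Derivation:
Step 0: SEND seq=1000 -> in-order
Step 1: SEND seq=1142 -> in-order
Step 3: SEND seq=1289 -> out-of-order
Step 4: SEND seq=200 -> in-order
Step 5: SEND seq=1381 -> out-of-order
Step 6: SEND seq=1552 -> out-of-order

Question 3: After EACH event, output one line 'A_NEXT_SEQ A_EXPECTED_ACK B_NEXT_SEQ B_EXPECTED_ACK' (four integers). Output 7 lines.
1142 200 200 1142
1183 200 200 1183
1289 200 200 1183
1381 200 200 1183
1381 356 356 1183
1552 356 356 1183
1641 356 356 1183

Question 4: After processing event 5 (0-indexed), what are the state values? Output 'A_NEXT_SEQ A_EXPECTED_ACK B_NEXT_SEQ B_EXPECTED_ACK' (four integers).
After event 0: A_seq=1142 A_ack=200 B_seq=200 B_ack=1142
After event 1: A_seq=1183 A_ack=200 B_seq=200 B_ack=1183
After event 2: A_seq=1289 A_ack=200 B_seq=200 B_ack=1183
After event 3: A_seq=1381 A_ack=200 B_seq=200 B_ack=1183
After event 4: A_seq=1381 A_ack=356 B_seq=356 B_ack=1183
After event 5: A_seq=1552 A_ack=356 B_seq=356 B_ack=1183

1552 356 356 1183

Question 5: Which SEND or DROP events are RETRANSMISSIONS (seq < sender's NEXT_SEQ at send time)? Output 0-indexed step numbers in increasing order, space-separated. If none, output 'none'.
Answer: none

Derivation:
Step 0: SEND seq=1000 -> fresh
Step 1: SEND seq=1142 -> fresh
Step 2: DROP seq=1183 -> fresh
Step 3: SEND seq=1289 -> fresh
Step 4: SEND seq=200 -> fresh
Step 5: SEND seq=1381 -> fresh
Step 6: SEND seq=1552 -> fresh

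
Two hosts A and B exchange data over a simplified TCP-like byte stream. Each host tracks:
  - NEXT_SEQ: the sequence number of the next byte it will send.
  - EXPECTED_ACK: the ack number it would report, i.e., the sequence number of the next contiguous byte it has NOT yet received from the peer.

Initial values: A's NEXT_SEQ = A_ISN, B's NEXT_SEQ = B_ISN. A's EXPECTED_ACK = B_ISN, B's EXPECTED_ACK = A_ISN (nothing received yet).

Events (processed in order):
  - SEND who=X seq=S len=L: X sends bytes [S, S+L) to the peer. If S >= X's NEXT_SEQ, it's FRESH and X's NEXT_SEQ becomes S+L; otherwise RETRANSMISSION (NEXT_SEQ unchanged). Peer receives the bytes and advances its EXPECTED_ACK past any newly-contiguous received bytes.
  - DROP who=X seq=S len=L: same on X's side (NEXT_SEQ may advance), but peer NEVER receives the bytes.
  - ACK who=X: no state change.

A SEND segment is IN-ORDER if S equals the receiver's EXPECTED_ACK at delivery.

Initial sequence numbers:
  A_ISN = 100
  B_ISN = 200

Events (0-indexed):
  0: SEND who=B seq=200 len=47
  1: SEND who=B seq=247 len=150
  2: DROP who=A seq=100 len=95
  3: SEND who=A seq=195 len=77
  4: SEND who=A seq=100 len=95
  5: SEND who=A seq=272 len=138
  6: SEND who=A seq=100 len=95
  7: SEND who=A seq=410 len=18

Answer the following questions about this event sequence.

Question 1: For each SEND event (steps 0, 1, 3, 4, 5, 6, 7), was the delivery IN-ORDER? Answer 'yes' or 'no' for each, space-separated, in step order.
Step 0: SEND seq=200 -> in-order
Step 1: SEND seq=247 -> in-order
Step 3: SEND seq=195 -> out-of-order
Step 4: SEND seq=100 -> in-order
Step 5: SEND seq=272 -> in-order
Step 6: SEND seq=100 -> out-of-order
Step 7: SEND seq=410 -> in-order

Answer: yes yes no yes yes no yes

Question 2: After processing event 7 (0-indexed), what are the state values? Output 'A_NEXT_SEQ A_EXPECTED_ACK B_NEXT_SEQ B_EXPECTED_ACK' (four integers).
After event 0: A_seq=100 A_ack=247 B_seq=247 B_ack=100
After event 1: A_seq=100 A_ack=397 B_seq=397 B_ack=100
After event 2: A_seq=195 A_ack=397 B_seq=397 B_ack=100
After event 3: A_seq=272 A_ack=397 B_seq=397 B_ack=100
After event 4: A_seq=272 A_ack=397 B_seq=397 B_ack=272
After event 5: A_seq=410 A_ack=397 B_seq=397 B_ack=410
After event 6: A_seq=410 A_ack=397 B_seq=397 B_ack=410
After event 7: A_seq=428 A_ack=397 B_seq=397 B_ack=428

428 397 397 428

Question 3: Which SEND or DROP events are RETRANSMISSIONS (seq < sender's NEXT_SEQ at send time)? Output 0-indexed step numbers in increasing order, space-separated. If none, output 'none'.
Answer: 4 6

Derivation:
Step 0: SEND seq=200 -> fresh
Step 1: SEND seq=247 -> fresh
Step 2: DROP seq=100 -> fresh
Step 3: SEND seq=195 -> fresh
Step 4: SEND seq=100 -> retransmit
Step 5: SEND seq=272 -> fresh
Step 6: SEND seq=100 -> retransmit
Step 7: SEND seq=410 -> fresh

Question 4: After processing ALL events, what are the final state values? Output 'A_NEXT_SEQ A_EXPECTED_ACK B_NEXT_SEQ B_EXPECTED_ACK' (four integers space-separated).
Answer: 428 397 397 428

Derivation:
After event 0: A_seq=100 A_ack=247 B_seq=247 B_ack=100
After event 1: A_seq=100 A_ack=397 B_seq=397 B_ack=100
After event 2: A_seq=195 A_ack=397 B_seq=397 B_ack=100
After event 3: A_seq=272 A_ack=397 B_seq=397 B_ack=100
After event 4: A_seq=272 A_ack=397 B_seq=397 B_ack=272
After event 5: A_seq=410 A_ack=397 B_seq=397 B_ack=410
After event 6: A_seq=410 A_ack=397 B_seq=397 B_ack=410
After event 7: A_seq=428 A_ack=397 B_seq=397 B_ack=428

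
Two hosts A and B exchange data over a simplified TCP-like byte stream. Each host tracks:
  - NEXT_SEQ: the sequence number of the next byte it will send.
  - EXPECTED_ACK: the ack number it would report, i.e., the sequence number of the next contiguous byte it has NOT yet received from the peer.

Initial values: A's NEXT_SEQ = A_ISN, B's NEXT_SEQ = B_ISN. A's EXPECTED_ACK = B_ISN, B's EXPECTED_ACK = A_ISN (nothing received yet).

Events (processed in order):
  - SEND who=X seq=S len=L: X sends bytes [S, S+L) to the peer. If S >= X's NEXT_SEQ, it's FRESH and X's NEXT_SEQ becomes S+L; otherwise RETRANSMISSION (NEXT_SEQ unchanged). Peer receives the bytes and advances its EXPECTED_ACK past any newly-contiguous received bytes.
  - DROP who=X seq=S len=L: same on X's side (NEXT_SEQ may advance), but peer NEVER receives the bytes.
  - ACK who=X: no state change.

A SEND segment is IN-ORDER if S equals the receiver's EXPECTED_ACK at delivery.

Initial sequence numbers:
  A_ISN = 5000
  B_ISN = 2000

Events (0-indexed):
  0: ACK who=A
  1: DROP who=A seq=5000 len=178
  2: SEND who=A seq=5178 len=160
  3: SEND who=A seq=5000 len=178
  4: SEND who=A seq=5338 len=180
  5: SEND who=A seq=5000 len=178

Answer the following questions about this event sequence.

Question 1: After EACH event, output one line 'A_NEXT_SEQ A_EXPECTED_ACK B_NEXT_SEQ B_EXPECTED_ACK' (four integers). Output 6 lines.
5000 2000 2000 5000
5178 2000 2000 5000
5338 2000 2000 5000
5338 2000 2000 5338
5518 2000 2000 5518
5518 2000 2000 5518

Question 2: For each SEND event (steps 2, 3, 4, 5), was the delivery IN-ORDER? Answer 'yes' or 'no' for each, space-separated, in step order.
Step 2: SEND seq=5178 -> out-of-order
Step 3: SEND seq=5000 -> in-order
Step 4: SEND seq=5338 -> in-order
Step 5: SEND seq=5000 -> out-of-order

Answer: no yes yes no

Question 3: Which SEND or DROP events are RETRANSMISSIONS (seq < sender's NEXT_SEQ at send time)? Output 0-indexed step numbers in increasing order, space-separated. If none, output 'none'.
Step 1: DROP seq=5000 -> fresh
Step 2: SEND seq=5178 -> fresh
Step 3: SEND seq=5000 -> retransmit
Step 4: SEND seq=5338 -> fresh
Step 5: SEND seq=5000 -> retransmit

Answer: 3 5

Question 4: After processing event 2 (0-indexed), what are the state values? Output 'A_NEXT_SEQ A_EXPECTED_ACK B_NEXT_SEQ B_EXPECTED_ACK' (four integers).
After event 0: A_seq=5000 A_ack=2000 B_seq=2000 B_ack=5000
After event 1: A_seq=5178 A_ack=2000 B_seq=2000 B_ack=5000
After event 2: A_seq=5338 A_ack=2000 B_seq=2000 B_ack=5000

5338 2000 2000 5000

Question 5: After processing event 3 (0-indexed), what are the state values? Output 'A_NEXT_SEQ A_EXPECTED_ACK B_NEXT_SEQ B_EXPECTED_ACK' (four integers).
After event 0: A_seq=5000 A_ack=2000 B_seq=2000 B_ack=5000
After event 1: A_seq=5178 A_ack=2000 B_seq=2000 B_ack=5000
After event 2: A_seq=5338 A_ack=2000 B_seq=2000 B_ack=5000
After event 3: A_seq=5338 A_ack=2000 B_seq=2000 B_ack=5338

5338 2000 2000 5338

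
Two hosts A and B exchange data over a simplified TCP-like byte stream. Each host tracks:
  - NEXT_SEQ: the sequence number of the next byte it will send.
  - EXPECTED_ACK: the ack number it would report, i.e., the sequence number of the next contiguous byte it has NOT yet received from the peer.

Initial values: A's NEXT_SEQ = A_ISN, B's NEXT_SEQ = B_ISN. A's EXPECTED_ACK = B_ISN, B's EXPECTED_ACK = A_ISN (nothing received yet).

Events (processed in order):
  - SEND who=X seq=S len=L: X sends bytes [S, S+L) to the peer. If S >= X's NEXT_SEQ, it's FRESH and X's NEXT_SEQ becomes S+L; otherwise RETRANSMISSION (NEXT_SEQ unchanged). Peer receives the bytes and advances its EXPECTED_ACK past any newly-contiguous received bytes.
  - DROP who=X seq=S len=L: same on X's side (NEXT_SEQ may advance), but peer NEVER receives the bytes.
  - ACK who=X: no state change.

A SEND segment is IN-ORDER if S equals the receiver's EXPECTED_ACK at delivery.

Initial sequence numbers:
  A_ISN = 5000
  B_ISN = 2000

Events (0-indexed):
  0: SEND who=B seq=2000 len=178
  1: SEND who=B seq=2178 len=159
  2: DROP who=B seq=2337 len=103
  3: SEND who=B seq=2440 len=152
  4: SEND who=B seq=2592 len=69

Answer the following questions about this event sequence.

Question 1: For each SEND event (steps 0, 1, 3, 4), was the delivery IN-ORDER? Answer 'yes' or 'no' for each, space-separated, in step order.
Answer: yes yes no no

Derivation:
Step 0: SEND seq=2000 -> in-order
Step 1: SEND seq=2178 -> in-order
Step 3: SEND seq=2440 -> out-of-order
Step 4: SEND seq=2592 -> out-of-order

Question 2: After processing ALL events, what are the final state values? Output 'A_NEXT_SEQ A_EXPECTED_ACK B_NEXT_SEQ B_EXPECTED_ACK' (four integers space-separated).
Answer: 5000 2337 2661 5000

Derivation:
After event 0: A_seq=5000 A_ack=2178 B_seq=2178 B_ack=5000
After event 1: A_seq=5000 A_ack=2337 B_seq=2337 B_ack=5000
After event 2: A_seq=5000 A_ack=2337 B_seq=2440 B_ack=5000
After event 3: A_seq=5000 A_ack=2337 B_seq=2592 B_ack=5000
After event 4: A_seq=5000 A_ack=2337 B_seq=2661 B_ack=5000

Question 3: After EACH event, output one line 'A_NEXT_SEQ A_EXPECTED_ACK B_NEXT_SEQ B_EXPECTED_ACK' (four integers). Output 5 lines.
5000 2178 2178 5000
5000 2337 2337 5000
5000 2337 2440 5000
5000 2337 2592 5000
5000 2337 2661 5000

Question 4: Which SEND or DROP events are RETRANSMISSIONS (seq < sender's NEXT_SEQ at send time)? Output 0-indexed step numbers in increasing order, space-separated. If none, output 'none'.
Answer: none

Derivation:
Step 0: SEND seq=2000 -> fresh
Step 1: SEND seq=2178 -> fresh
Step 2: DROP seq=2337 -> fresh
Step 3: SEND seq=2440 -> fresh
Step 4: SEND seq=2592 -> fresh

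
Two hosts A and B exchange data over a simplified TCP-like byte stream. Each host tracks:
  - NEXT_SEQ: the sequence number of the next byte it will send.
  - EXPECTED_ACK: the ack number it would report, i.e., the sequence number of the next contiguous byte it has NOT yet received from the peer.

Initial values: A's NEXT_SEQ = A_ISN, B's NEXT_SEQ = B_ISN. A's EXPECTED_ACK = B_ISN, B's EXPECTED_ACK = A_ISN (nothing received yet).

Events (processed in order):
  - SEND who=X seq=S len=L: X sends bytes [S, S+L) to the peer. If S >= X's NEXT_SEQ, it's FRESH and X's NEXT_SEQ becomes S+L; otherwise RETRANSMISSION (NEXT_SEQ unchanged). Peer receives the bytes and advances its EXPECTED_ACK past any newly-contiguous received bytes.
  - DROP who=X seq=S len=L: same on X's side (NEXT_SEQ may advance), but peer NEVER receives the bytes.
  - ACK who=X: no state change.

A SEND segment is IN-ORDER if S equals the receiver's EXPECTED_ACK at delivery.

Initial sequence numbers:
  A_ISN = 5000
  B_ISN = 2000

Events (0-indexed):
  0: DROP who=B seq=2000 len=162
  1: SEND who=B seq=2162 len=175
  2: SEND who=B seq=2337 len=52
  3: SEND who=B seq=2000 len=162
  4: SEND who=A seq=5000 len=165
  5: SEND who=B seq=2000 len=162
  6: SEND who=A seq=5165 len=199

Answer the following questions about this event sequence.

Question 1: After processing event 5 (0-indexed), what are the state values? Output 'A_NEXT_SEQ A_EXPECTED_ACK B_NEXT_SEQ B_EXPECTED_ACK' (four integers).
After event 0: A_seq=5000 A_ack=2000 B_seq=2162 B_ack=5000
After event 1: A_seq=5000 A_ack=2000 B_seq=2337 B_ack=5000
After event 2: A_seq=5000 A_ack=2000 B_seq=2389 B_ack=5000
After event 3: A_seq=5000 A_ack=2389 B_seq=2389 B_ack=5000
After event 4: A_seq=5165 A_ack=2389 B_seq=2389 B_ack=5165
After event 5: A_seq=5165 A_ack=2389 B_seq=2389 B_ack=5165

5165 2389 2389 5165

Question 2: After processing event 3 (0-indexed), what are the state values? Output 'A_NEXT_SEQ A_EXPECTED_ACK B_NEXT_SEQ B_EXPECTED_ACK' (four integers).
After event 0: A_seq=5000 A_ack=2000 B_seq=2162 B_ack=5000
After event 1: A_seq=5000 A_ack=2000 B_seq=2337 B_ack=5000
After event 2: A_seq=5000 A_ack=2000 B_seq=2389 B_ack=5000
After event 3: A_seq=5000 A_ack=2389 B_seq=2389 B_ack=5000

5000 2389 2389 5000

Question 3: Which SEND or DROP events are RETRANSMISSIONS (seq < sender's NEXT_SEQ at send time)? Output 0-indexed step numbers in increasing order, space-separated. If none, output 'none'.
Answer: 3 5

Derivation:
Step 0: DROP seq=2000 -> fresh
Step 1: SEND seq=2162 -> fresh
Step 2: SEND seq=2337 -> fresh
Step 3: SEND seq=2000 -> retransmit
Step 4: SEND seq=5000 -> fresh
Step 5: SEND seq=2000 -> retransmit
Step 6: SEND seq=5165 -> fresh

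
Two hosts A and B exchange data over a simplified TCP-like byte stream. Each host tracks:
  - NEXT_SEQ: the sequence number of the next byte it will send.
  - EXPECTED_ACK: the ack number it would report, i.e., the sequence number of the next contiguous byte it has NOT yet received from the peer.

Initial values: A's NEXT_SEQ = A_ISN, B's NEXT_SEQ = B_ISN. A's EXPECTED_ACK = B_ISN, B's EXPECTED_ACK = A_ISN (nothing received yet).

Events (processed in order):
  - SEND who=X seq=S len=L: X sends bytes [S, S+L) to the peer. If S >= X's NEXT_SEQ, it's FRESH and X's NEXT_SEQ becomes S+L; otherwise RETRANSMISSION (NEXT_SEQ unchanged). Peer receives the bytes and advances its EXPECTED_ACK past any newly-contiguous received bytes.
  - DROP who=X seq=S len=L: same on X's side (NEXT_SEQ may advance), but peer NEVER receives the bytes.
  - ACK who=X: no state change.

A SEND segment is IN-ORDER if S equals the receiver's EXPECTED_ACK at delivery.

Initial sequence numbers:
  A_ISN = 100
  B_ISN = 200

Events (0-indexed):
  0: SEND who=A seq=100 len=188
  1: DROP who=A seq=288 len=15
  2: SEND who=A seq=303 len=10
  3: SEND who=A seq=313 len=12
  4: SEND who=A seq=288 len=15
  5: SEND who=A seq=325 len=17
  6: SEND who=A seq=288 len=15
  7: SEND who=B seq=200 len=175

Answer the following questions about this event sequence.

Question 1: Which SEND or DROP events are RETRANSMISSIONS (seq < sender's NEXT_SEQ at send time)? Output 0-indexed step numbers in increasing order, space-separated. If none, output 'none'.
Answer: 4 6

Derivation:
Step 0: SEND seq=100 -> fresh
Step 1: DROP seq=288 -> fresh
Step 2: SEND seq=303 -> fresh
Step 3: SEND seq=313 -> fresh
Step 4: SEND seq=288 -> retransmit
Step 5: SEND seq=325 -> fresh
Step 6: SEND seq=288 -> retransmit
Step 7: SEND seq=200 -> fresh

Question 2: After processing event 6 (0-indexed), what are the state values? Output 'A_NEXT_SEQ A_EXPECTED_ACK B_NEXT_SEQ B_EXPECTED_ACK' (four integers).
After event 0: A_seq=288 A_ack=200 B_seq=200 B_ack=288
After event 1: A_seq=303 A_ack=200 B_seq=200 B_ack=288
After event 2: A_seq=313 A_ack=200 B_seq=200 B_ack=288
After event 3: A_seq=325 A_ack=200 B_seq=200 B_ack=288
After event 4: A_seq=325 A_ack=200 B_seq=200 B_ack=325
After event 5: A_seq=342 A_ack=200 B_seq=200 B_ack=342
After event 6: A_seq=342 A_ack=200 B_seq=200 B_ack=342

342 200 200 342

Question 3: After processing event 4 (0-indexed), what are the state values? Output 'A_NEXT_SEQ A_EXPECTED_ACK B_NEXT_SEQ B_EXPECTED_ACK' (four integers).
After event 0: A_seq=288 A_ack=200 B_seq=200 B_ack=288
After event 1: A_seq=303 A_ack=200 B_seq=200 B_ack=288
After event 2: A_seq=313 A_ack=200 B_seq=200 B_ack=288
After event 3: A_seq=325 A_ack=200 B_seq=200 B_ack=288
After event 4: A_seq=325 A_ack=200 B_seq=200 B_ack=325

325 200 200 325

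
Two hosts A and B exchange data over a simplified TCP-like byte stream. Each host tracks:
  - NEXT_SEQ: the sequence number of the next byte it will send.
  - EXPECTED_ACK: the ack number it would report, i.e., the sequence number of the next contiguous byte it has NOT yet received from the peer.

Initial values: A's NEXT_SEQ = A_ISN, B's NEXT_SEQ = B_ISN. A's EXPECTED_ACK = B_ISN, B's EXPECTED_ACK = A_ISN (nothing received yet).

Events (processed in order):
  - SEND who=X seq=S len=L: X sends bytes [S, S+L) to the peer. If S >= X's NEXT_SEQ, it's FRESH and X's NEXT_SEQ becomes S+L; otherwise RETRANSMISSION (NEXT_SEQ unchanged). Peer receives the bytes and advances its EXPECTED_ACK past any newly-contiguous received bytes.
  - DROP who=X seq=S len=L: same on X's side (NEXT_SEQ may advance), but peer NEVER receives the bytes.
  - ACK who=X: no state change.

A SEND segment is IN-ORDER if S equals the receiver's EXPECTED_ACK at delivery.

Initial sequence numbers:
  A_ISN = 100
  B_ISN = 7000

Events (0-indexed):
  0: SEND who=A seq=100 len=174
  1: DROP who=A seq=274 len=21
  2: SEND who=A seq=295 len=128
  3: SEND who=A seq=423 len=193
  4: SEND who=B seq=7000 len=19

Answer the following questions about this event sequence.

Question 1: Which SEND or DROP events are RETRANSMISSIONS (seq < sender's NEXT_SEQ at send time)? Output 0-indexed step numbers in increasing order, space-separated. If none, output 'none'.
Step 0: SEND seq=100 -> fresh
Step 1: DROP seq=274 -> fresh
Step 2: SEND seq=295 -> fresh
Step 3: SEND seq=423 -> fresh
Step 4: SEND seq=7000 -> fresh

Answer: none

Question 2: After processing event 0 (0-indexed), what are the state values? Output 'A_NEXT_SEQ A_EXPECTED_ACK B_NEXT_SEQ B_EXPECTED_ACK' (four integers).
After event 0: A_seq=274 A_ack=7000 B_seq=7000 B_ack=274

274 7000 7000 274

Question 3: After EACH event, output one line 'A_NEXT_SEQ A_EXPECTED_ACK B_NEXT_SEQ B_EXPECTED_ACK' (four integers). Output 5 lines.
274 7000 7000 274
295 7000 7000 274
423 7000 7000 274
616 7000 7000 274
616 7019 7019 274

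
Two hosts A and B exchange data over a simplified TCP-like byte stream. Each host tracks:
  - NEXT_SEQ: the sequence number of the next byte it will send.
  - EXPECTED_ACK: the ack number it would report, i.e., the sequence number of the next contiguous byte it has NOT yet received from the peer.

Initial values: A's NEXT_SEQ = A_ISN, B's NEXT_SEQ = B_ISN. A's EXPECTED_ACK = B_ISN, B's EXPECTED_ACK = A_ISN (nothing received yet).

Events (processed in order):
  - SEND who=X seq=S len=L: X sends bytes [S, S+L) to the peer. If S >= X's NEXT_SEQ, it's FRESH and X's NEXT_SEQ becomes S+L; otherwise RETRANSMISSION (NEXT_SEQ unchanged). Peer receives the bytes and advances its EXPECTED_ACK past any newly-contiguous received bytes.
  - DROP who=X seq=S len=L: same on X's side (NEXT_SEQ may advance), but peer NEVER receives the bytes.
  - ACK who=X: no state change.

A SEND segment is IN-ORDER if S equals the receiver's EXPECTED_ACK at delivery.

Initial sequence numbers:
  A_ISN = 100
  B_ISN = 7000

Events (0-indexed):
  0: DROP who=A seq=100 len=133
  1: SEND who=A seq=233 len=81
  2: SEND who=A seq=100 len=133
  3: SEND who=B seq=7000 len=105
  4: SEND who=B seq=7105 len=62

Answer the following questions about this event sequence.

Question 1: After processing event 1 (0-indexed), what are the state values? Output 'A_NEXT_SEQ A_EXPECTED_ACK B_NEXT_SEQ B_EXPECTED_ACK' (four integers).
After event 0: A_seq=233 A_ack=7000 B_seq=7000 B_ack=100
After event 1: A_seq=314 A_ack=7000 B_seq=7000 B_ack=100

314 7000 7000 100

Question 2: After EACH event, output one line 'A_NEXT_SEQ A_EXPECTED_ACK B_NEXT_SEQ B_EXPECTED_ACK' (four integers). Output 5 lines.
233 7000 7000 100
314 7000 7000 100
314 7000 7000 314
314 7105 7105 314
314 7167 7167 314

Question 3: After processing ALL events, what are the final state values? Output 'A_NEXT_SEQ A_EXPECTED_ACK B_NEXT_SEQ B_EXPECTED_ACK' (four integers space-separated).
Answer: 314 7167 7167 314

Derivation:
After event 0: A_seq=233 A_ack=7000 B_seq=7000 B_ack=100
After event 1: A_seq=314 A_ack=7000 B_seq=7000 B_ack=100
After event 2: A_seq=314 A_ack=7000 B_seq=7000 B_ack=314
After event 3: A_seq=314 A_ack=7105 B_seq=7105 B_ack=314
After event 4: A_seq=314 A_ack=7167 B_seq=7167 B_ack=314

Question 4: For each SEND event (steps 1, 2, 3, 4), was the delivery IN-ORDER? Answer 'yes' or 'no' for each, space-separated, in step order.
Answer: no yes yes yes

Derivation:
Step 1: SEND seq=233 -> out-of-order
Step 2: SEND seq=100 -> in-order
Step 3: SEND seq=7000 -> in-order
Step 4: SEND seq=7105 -> in-order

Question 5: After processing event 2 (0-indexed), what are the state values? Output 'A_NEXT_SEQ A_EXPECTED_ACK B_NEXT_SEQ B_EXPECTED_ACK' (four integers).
After event 0: A_seq=233 A_ack=7000 B_seq=7000 B_ack=100
After event 1: A_seq=314 A_ack=7000 B_seq=7000 B_ack=100
After event 2: A_seq=314 A_ack=7000 B_seq=7000 B_ack=314

314 7000 7000 314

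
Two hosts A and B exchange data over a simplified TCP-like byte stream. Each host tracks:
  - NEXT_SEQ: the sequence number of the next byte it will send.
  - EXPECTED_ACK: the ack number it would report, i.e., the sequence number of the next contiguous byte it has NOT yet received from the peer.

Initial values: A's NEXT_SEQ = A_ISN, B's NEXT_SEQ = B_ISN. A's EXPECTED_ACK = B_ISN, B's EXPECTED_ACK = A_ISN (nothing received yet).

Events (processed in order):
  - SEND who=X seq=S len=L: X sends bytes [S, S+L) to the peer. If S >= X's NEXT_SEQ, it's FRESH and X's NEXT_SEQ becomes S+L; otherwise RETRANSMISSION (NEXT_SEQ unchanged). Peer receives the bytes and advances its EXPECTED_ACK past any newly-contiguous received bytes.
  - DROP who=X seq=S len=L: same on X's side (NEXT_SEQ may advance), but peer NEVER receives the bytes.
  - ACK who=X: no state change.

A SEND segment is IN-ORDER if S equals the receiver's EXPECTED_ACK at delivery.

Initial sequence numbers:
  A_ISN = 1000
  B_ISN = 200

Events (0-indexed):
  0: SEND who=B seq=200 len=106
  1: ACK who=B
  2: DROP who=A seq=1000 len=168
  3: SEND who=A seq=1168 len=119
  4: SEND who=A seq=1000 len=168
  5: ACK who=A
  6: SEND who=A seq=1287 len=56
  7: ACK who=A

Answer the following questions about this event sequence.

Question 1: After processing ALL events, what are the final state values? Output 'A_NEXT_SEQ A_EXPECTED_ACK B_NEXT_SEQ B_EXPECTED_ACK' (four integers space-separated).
Answer: 1343 306 306 1343

Derivation:
After event 0: A_seq=1000 A_ack=306 B_seq=306 B_ack=1000
After event 1: A_seq=1000 A_ack=306 B_seq=306 B_ack=1000
After event 2: A_seq=1168 A_ack=306 B_seq=306 B_ack=1000
After event 3: A_seq=1287 A_ack=306 B_seq=306 B_ack=1000
After event 4: A_seq=1287 A_ack=306 B_seq=306 B_ack=1287
After event 5: A_seq=1287 A_ack=306 B_seq=306 B_ack=1287
After event 6: A_seq=1343 A_ack=306 B_seq=306 B_ack=1343
After event 7: A_seq=1343 A_ack=306 B_seq=306 B_ack=1343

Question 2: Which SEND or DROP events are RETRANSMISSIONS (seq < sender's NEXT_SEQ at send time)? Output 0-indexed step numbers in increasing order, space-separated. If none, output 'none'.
Answer: 4

Derivation:
Step 0: SEND seq=200 -> fresh
Step 2: DROP seq=1000 -> fresh
Step 3: SEND seq=1168 -> fresh
Step 4: SEND seq=1000 -> retransmit
Step 6: SEND seq=1287 -> fresh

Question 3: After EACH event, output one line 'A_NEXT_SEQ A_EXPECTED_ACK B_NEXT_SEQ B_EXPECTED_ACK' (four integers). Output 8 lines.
1000 306 306 1000
1000 306 306 1000
1168 306 306 1000
1287 306 306 1000
1287 306 306 1287
1287 306 306 1287
1343 306 306 1343
1343 306 306 1343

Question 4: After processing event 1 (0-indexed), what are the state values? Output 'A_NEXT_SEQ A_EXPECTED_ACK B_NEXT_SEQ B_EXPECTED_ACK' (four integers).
After event 0: A_seq=1000 A_ack=306 B_seq=306 B_ack=1000
After event 1: A_seq=1000 A_ack=306 B_seq=306 B_ack=1000

1000 306 306 1000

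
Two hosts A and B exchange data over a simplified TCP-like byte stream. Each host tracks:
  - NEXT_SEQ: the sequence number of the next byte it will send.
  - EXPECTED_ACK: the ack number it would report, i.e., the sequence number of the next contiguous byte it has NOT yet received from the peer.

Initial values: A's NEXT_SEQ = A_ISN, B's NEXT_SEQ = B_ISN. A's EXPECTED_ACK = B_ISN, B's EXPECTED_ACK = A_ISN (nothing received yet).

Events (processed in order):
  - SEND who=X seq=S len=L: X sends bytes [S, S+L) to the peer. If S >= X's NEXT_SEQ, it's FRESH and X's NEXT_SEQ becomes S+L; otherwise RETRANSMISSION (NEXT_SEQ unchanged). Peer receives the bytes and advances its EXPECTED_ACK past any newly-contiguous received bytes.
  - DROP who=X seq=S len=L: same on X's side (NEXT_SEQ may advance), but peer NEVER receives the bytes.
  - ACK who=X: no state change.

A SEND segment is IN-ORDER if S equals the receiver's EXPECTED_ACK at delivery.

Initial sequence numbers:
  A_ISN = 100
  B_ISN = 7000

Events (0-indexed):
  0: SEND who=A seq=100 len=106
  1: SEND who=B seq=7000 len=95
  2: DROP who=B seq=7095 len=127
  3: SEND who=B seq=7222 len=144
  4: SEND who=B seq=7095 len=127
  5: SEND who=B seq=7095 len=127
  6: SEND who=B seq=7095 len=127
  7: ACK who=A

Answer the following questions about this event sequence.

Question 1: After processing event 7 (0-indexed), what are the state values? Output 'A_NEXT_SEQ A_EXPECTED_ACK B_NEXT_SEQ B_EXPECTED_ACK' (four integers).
After event 0: A_seq=206 A_ack=7000 B_seq=7000 B_ack=206
After event 1: A_seq=206 A_ack=7095 B_seq=7095 B_ack=206
After event 2: A_seq=206 A_ack=7095 B_seq=7222 B_ack=206
After event 3: A_seq=206 A_ack=7095 B_seq=7366 B_ack=206
After event 4: A_seq=206 A_ack=7366 B_seq=7366 B_ack=206
After event 5: A_seq=206 A_ack=7366 B_seq=7366 B_ack=206
After event 6: A_seq=206 A_ack=7366 B_seq=7366 B_ack=206
After event 7: A_seq=206 A_ack=7366 B_seq=7366 B_ack=206

206 7366 7366 206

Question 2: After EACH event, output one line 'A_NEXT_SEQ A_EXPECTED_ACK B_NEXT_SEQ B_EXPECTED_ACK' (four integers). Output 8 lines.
206 7000 7000 206
206 7095 7095 206
206 7095 7222 206
206 7095 7366 206
206 7366 7366 206
206 7366 7366 206
206 7366 7366 206
206 7366 7366 206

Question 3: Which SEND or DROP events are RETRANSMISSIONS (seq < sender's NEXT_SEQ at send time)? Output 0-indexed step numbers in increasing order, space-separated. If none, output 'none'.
Step 0: SEND seq=100 -> fresh
Step 1: SEND seq=7000 -> fresh
Step 2: DROP seq=7095 -> fresh
Step 3: SEND seq=7222 -> fresh
Step 4: SEND seq=7095 -> retransmit
Step 5: SEND seq=7095 -> retransmit
Step 6: SEND seq=7095 -> retransmit

Answer: 4 5 6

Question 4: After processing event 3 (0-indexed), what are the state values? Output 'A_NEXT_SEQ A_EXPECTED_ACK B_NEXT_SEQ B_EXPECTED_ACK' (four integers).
After event 0: A_seq=206 A_ack=7000 B_seq=7000 B_ack=206
After event 1: A_seq=206 A_ack=7095 B_seq=7095 B_ack=206
After event 2: A_seq=206 A_ack=7095 B_seq=7222 B_ack=206
After event 3: A_seq=206 A_ack=7095 B_seq=7366 B_ack=206

206 7095 7366 206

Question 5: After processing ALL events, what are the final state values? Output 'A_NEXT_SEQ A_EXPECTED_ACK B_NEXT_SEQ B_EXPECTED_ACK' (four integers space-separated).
After event 0: A_seq=206 A_ack=7000 B_seq=7000 B_ack=206
After event 1: A_seq=206 A_ack=7095 B_seq=7095 B_ack=206
After event 2: A_seq=206 A_ack=7095 B_seq=7222 B_ack=206
After event 3: A_seq=206 A_ack=7095 B_seq=7366 B_ack=206
After event 4: A_seq=206 A_ack=7366 B_seq=7366 B_ack=206
After event 5: A_seq=206 A_ack=7366 B_seq=7366 B_ack=206
After event 6: A_seq=206 A_ack=7366 B_seq=7366 B_ack=206
After event 7: A_seq=206 A_ack=7366 B_seq=7366 B_ack=206

Answer: 206 7366 7366 206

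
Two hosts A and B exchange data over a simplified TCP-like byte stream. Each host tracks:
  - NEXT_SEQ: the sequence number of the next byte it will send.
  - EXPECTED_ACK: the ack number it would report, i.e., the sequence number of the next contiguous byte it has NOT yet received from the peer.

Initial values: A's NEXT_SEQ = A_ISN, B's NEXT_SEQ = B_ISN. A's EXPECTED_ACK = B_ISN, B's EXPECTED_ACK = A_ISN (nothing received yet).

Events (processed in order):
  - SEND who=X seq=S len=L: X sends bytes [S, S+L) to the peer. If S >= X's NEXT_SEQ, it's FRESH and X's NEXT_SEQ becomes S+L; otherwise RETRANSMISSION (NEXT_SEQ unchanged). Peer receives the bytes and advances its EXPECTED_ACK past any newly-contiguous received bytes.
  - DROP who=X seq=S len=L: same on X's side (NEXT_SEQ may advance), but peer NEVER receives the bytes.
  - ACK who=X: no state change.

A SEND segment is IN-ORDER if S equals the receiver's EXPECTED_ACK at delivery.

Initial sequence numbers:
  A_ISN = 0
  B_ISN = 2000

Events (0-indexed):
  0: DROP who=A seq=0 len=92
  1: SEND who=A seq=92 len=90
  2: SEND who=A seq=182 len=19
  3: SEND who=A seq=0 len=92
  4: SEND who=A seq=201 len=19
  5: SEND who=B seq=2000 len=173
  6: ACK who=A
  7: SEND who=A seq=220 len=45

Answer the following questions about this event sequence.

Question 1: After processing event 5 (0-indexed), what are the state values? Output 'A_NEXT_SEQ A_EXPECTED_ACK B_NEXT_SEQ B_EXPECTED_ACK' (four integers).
After event 0: A_seq=92 A_ack=2000 B_seq=2000 B_ack=0
After event 1: A_seq=182 A_ack=2000 B_seq=2000 B_ack=0
After event 2: A_seq=201 A_ack=2000 B_seq=2000 B_ack=0
After event 3: A_seq=201 A_ack=2000 B_seq=2000 B_ack=201
After event 4: A_seq=220 A_ack=2000 B_seq=2000 B_ack=220
After event 5: A_seq=220 A_ack=2173 B_seq=2173 B_ack=220

220 2173 2173 220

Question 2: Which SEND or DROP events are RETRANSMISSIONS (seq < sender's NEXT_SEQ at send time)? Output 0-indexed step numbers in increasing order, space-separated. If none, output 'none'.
Step 0: DROP seq=0 -> fresh
Step 1: SEND seq=92 -> fresh
Step 2: SEND seq=182 -> fresh
Step 3: SEND seq=0 -> retransmit
Step 4: SEND seq=201 -> fresh
Step 5: SEND seq=2000 -> fresh
Step 7: SEND seq=220 -> fresh

Answer: 3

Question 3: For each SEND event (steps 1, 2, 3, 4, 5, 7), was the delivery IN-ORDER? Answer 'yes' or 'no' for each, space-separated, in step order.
Answer: no no yes yes yes yes

Derivation:
Step 1: SEND seq=92 -> out-of-order
Step 2: SEND seq=182 -> out-of-order
Step 3: SEND seq=0 -> in-order
Step 4: SEND seq=201 -> in-order
Step 5: SEND seq=2000 -> in-order
Step 7: SEND seq=220 -> in-order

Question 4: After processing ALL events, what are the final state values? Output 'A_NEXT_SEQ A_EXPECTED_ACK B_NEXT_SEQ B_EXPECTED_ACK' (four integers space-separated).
After event 0: A_seq=92 A_ack=2000 B_seq=2000 B_ack=0
After event 1: A_seq=182 A_ack=2000 B_seq=2000 B_ack=0
After event 2: A_seq=201 A_ack=2000 B_seq=2000 B_ack=0
After event 3: A_seq=201 A_ack=2000 B_seq=2000 B_ack=201
After event 4: A_seq=220 A_ack=2000 B_seq=2000 B_ack=220
After event 5: A_seq=220 A_ack=2173 B_seq=2173 B_ack=220
After event 6: A_seq=220 A_ack=2173 B_seq=2173 B_ack=220
After event 7: A_seq=265 A_ack=2173 B_seq=2173 B_ack=265

Answer: 265 2173 2173 265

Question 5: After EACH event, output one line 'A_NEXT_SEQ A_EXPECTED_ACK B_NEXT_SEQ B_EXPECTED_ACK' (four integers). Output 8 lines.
92 2000 2000 0
182 2000 2000 0
201 2000 2000 0
201 2000 2000 201
220 2000 2000 220
220 2173 2173 220
220 2173 2173 220
265 2173 2173 265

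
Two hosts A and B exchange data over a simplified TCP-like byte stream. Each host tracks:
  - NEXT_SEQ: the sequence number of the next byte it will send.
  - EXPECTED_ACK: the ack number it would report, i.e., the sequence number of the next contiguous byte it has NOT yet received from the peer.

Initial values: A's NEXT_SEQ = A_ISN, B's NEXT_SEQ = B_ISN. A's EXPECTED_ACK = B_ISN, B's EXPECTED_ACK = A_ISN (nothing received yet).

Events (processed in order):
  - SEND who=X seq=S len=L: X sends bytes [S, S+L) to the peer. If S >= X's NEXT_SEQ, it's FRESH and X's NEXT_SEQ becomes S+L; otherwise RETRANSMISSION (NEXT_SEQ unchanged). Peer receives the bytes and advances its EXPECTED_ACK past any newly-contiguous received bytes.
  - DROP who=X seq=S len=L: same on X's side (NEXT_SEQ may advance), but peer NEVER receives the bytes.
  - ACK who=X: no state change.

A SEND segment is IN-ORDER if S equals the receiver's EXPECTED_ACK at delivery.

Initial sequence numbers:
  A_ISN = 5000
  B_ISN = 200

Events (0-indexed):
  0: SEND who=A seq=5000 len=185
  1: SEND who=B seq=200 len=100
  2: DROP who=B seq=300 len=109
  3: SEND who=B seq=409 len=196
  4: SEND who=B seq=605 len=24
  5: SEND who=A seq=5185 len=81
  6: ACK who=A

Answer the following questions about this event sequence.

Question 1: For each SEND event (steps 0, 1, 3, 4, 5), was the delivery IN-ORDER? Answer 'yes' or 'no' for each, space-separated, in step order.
Answer: yes yes no no yes

Derivation:
Step 0: SEND seq=5000 -> in-order
Step 1: SEND seq=200 -> in-order
Step 3: SEND seq=409 -> out-of-order
Step 4: SEND seq=605 -> out-of-order
Step 5: SEND seq=5185 -> in-order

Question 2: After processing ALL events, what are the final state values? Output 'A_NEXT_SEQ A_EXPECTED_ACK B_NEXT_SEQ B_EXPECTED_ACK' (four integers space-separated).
After event 0: A_seq=5185 A_ack=200 B_seq=200 B_ack=5185
After event 1: A_seq=5185 A_ack=300 B_seq=300 B_ack=5185
After event 2: A_seq=5185 A_ack=300 B_seq=409 B_ack=5185
After event 3: A_seq=5185 A_ack=300 B_seq=605 B_ack=5185
After event 4: A_seq=5185 A_ack=300 B_seq=629 B_ack=5185
After event 5: A_seq=5266 A_ack=300 B_seq=629 B_ack=5266
After event 6: A_seq=5266 A_ack=300 B_seq=629 B_ack=5266

Answer: 5266 300 629 5266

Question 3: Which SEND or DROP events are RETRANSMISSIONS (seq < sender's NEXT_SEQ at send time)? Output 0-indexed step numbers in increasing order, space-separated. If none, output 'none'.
Answer: none

Derivation:
Step 0: SEND seq=5000 -> fresh
Step 1: SEND seq=200 -> fresh
Step 2: DROP seq=300 -> fresh
Step 3: SEND seq=409 -> fresh
Step 4: SEND seq=605 -> fresh
Step 5: SEND seq=5185 -> fresh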